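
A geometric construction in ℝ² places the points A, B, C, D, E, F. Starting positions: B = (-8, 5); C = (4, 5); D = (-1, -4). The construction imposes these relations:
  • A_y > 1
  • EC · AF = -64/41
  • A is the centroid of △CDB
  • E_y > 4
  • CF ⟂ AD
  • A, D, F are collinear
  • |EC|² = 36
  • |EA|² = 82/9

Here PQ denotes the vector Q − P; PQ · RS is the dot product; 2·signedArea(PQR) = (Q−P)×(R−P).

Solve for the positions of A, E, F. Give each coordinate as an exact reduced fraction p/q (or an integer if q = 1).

1. A_x = -5/3  [A is the centroid of △CDB]
2. A_y = 2  [A is the centroid of △CDB]
   → A = (-5/3, 2)
3. F_x = -79/41  [A, D, F are collinear ∩ CF ⟂ AD]
4. F_y = 178/41  [A, D, F are collinear ∩ CF ⟂ AD]
   → F = (-79/41, 178/41)
5. E_x = -2  [line 32/123·x + -96/41·y + 1504/123 = 0 ∩ |EA|² = 82/9]
6. E_y = 5  [line 32/123·x + -96/41·y + 1504/123 = 0 ∩ |EA|² = 82/9]
   → E = (-2, 5)

A = (-5/3, 2)
E = (-2, 5)
F = (-79/41, 178/41)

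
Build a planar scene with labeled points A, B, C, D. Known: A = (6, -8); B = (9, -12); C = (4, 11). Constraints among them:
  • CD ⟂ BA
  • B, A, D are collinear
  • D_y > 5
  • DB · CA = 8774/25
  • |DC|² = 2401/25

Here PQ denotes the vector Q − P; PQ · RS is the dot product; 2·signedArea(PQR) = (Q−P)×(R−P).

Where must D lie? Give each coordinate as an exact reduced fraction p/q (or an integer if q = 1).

1. D_x = -96/25  [B, A, D are collinear ∩ CD ⟂ BA]
2. D_y = 128/25  [B, A, D are collinear ∩ CD ⟂ BA]
   → D = (-96/25, 128/25)

D = (-96/25, 128/25)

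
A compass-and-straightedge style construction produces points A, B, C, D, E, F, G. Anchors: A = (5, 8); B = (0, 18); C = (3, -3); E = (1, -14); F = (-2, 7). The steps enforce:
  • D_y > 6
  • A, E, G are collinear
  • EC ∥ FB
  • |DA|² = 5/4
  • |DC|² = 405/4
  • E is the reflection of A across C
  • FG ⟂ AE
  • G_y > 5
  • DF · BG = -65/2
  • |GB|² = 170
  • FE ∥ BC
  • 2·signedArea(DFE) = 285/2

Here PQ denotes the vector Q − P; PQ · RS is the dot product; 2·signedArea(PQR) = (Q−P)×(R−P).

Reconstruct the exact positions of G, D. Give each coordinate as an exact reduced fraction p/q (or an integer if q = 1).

1. G_x = 23/5  [A, E, G are collinear ∩ FG ⟂ AE]
2. G_y = 29/5  [A, E, G are collinear ∩ FG ⟂ AE]
   → G = (23/5, 29/5)
3. D_x = 24/5  [2·signedArea(DFE) = 285/2 ∩ DF · BG = -65/2]
4. D_y = 69/10  [2·signedArea(DFE) = 285/2 ∩ DF · BG = -65/2]
   → D = (24/5, 69/10)

D = (24/5, 69/10)
G = (23/5, 29/5)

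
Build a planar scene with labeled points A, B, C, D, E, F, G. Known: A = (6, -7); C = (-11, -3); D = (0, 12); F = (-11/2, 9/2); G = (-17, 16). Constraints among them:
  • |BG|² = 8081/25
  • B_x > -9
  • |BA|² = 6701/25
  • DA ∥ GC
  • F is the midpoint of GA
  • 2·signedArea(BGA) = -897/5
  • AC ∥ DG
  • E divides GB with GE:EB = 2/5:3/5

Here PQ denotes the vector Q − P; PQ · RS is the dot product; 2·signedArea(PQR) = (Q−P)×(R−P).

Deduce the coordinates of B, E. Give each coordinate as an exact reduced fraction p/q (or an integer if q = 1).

1. B_x = -44/5  [line 23·x + 23·y + 1012/5 = 0 ∩ |BG|² = 8081/25]
2. B_y = 0  [line 23·x + 23·y + 1012/5 = 0 ∩ |BG|² = 8081/25]
   → B = (-44/5, 0)
3. E_x = -343/25  [E divides GB with GE:EB = 2/5:3/5]
4. E_y = 48/5  [E divides GB with GE:EB = 2/5:3/5]
   → E = (-343/25, 48/5)

B = (-44/5, 0)
E = (-343/25, 48/5)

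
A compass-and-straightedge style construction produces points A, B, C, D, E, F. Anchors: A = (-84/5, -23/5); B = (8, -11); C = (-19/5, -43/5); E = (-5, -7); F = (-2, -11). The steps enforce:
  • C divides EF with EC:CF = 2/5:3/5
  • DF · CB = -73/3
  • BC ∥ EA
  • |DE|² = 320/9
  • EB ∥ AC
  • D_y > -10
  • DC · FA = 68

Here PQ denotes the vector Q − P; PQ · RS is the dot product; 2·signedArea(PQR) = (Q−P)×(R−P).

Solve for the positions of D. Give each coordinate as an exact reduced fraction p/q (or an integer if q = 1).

D = (1/3, -29/3)

1. D_x = 1/3  [DF · CB = -73/3 ∩ DC · FA = 68]
2. D_y = -29/3  [DF · CB = -73/3 ∩ DC · FA = 68]
   → D = (1/3, -29/3)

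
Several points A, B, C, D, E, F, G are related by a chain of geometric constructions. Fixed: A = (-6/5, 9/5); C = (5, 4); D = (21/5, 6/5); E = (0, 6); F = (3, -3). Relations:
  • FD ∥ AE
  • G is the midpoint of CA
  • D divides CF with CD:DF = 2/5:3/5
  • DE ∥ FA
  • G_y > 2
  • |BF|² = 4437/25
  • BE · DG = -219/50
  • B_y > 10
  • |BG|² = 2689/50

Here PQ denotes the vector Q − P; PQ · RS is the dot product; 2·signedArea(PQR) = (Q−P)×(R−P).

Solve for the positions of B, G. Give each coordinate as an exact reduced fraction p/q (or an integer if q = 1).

1. G_x = 19/10  [G is the midpoint of CA]
2. G_y = 29/10  [G is the midpoint of CA]
   → G = (19/10, 29/10)
3. B_x = 6/5  [line 23/10·x + -17/10·y + 729/50 = 0 ∩ |BF|² = 4437/25]
4. B_y = 51/5  [line 23/10·x + -17/10·y + 729/50 = 0 ∩ |BF|² = 4437/25]
   → B = (6/5, 51/5)

B = (6/5, 51/5)
G = (19/10, 29/10)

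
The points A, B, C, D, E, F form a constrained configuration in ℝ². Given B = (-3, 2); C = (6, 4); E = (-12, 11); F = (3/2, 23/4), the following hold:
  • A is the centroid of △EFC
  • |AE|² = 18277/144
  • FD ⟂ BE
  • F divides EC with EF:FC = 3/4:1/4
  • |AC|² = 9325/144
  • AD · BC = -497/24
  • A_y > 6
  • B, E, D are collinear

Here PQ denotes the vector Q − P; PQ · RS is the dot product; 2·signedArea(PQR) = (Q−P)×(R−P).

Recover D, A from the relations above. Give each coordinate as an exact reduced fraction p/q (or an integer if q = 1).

1. D_x = -21/8  [B, E, D are collinear ∩ FD ⟂ BE]
2. D_y = 13/8  [B, E, D are collinear ∩ FD ⟂ BE]
   → D = (-21/8, 13/8)
3. A_x = -3/2  [A is the centroid of △EFC]
4. A_y = 83/12  [A is the centroid of △EFC]
   → A = (-3/2, 83/12)

A = (-3/2, 83/12)
D = (-21/8, 13/8)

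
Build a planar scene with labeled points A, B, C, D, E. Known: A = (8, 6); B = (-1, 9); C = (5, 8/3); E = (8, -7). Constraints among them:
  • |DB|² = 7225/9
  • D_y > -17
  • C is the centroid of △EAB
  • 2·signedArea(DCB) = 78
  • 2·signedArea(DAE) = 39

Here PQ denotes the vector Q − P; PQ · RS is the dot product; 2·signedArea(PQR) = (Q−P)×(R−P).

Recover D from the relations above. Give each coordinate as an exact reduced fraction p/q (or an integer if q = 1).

D = (11, -50/3)

1. D_x = 11  [2·signedArea(DCB) = 78 ∩ 2·signedArea(DAE) = 39]
2. D_y = -50/3  [2·signedArea(DCB) = 78 ∩ 2·signedArea(DAE) = 39]
   → D = (11, -50/3)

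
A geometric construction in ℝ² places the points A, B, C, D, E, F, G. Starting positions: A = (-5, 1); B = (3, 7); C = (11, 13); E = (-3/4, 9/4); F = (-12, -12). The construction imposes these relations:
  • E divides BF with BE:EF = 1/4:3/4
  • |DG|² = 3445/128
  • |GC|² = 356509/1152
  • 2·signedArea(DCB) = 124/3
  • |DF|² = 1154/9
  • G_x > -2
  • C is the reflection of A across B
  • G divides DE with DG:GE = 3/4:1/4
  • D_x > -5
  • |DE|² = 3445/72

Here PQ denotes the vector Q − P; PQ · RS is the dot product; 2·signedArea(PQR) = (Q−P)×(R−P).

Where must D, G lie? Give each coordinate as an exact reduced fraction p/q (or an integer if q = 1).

1. D_x = -13/3  [line 6·x + -8·y + -10/3 = 0 ∩ |DF|² = 1154/9]
2. D_y = -11/3  [line 6·x + -8·y + -10/3 = 0 ∩ |DF|² = 1154/9]
   → D = (-13/3, -11/3)
3. G_x = -79/48  [G divides DE with DG:GE = 3/4:1/4]
4. G_y = 37/48  [G divides DE with DG:GE = 3/4:1/4]
   → G = (-79/48, 37/48)

D = (-13/3, -11/3)
G = (-79/48, 37/48)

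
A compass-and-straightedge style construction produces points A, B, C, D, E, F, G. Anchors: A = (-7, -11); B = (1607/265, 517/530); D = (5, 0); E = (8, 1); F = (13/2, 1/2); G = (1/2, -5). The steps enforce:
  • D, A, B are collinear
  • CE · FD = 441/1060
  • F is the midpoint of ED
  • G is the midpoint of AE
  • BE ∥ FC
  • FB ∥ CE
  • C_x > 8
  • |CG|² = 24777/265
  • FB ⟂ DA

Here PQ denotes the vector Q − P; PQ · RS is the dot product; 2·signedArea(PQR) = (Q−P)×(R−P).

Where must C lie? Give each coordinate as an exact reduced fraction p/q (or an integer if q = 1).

C = (4471/530, 139/265)

1. C_x = 4471/530  [FB ∥ CE ∩ BE ∥ FC]
2. C_y = 139/265  [FB ∥ CE ∩ BE ∥ FC]
   → C = (4471/530, 139/265)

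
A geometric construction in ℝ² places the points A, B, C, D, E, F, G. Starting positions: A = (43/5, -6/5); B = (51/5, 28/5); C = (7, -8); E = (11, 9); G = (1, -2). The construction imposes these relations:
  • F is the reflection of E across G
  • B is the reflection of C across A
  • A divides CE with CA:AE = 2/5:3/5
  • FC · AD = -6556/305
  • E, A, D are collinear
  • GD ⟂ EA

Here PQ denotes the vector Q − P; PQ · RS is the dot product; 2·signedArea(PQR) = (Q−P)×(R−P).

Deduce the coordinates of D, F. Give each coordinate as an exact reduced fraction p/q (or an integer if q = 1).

D = (2447/305, -1114/305)
F = (-9, -13)

1. D_x = 2447/305  [E, A, D are collinear ∩ GD ⟂ EA]
2. D_y = -1114/305  [E, A, D are collinear ∩ GD ⟂ EA]
   → D = (2447/305, -1114/305)
3. F_x = -9  [F is the reflection of E across G]
4. F_y = -13  [F is the reflection of E across G]
   → F = (-9, -13)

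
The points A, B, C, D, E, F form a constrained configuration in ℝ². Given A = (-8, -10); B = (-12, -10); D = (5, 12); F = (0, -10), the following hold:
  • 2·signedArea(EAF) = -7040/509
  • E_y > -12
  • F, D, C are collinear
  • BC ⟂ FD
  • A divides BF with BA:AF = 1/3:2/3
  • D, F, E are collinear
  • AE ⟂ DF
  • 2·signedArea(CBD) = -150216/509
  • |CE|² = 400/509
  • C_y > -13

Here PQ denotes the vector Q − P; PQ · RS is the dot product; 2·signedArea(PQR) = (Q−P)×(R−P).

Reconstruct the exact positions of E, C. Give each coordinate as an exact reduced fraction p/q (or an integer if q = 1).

C = (-300/509, -6410/509)
E = (-200/509, -5970/509)

1. E_x = -200/509  [D, F, E are collinear ∩ AE ⟂ DF]
2. E_y = -5970/509  [D, F, E are collinear ∩ AE ⟂ DF]
   → E = (-200/509, -5970/509)
3. C_x = -300/509  [F, D, C are collinear ∩ BC ⟂ FD]
4. C_y = -6410/509  [F, D, C are collinear ∩ BC ⟂ FD]
   → C = (-300/509, -6410/509)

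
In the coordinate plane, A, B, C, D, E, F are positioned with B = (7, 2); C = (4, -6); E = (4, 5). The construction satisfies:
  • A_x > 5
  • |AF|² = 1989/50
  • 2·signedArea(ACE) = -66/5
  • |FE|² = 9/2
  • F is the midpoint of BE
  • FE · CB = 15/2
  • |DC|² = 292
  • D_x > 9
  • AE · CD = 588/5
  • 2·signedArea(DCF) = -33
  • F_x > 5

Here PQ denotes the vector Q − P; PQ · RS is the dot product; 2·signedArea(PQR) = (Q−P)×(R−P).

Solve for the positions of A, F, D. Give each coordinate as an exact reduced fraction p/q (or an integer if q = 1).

1. A_x = 26/5  [2·signedArea(ACE) = -66/5]
2. F_x = 11/2  [F is the midpoint of BE]
3. F_y = 7/2  [F is the midpoint of BE]
   → F = (11/2, 7/2)
4. D_x = 10  [line -19/2·x + 3/2·y + 80 = 0 ∩ |DC|² = 292]
5. D_y = 10  [line -19/2·x + 3/2·y + 80 = 0 ∩ |DC|² = 292]
   → D = (10, 10)
6. A_x = 26/5  [2·signedArea(ACE) = -66/5 ∩ AE · CD = 588/5]
7. A_y = -14/5  [2·signedArea(ACE) = -66/5 ∩ AE · CD = 588/5]
   → A = (26/5, -14/5)

A = (26/5, -14/5)
D = (10, 10)
F = (11/2, 7/2)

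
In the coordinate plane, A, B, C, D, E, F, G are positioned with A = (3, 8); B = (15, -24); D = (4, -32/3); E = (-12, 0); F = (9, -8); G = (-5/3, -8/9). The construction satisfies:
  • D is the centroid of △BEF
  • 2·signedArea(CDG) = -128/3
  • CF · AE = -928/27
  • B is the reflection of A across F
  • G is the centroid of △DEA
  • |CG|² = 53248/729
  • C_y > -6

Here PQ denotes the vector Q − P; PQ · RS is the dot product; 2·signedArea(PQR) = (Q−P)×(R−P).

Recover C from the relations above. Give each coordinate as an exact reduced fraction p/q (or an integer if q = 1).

1. C_x = 49/9  [2·signedArea(CDG) = -128/3 ∩ CF · AE = -928/27]
2. C_y = -152/27  [2·signedArea(CDG) = -128/3 ∩ CF · AE = -928/27]
   → C = (49/9, -152/27)

C = (49/9, -152/27)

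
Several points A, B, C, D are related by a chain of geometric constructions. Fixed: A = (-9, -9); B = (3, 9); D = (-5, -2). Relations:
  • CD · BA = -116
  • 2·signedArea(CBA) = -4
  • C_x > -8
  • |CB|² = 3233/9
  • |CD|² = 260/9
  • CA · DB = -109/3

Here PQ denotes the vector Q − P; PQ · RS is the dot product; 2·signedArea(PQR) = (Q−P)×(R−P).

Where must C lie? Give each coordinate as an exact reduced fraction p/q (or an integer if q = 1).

1. C_x = -23/3  [CD · BA = -116 ∩ 2·signedArea(CBA) = -4]
2. C_y = -20/3  [CD · BA = -116 ∩ 2·signedArea(CBA) = -4]
   → C = (-23/3, -20/3)

C = (-23/3, -20/3)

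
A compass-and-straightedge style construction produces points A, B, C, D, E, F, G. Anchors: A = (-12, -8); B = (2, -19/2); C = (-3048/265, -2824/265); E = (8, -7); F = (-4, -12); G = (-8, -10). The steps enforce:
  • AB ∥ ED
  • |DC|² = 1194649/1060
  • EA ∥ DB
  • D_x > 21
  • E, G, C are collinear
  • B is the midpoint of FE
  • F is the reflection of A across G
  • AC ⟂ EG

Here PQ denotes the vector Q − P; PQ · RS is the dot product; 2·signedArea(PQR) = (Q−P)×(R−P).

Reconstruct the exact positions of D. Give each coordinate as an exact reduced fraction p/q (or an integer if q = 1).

1. D_x = 22  [EA ∥ DB ∩ AB ∥ ED]
2. D_y = -17/2  [EA ∥ DB ∩ AB ∥ ED]
   → D = (22, -17/2)

D = (22, -17/2)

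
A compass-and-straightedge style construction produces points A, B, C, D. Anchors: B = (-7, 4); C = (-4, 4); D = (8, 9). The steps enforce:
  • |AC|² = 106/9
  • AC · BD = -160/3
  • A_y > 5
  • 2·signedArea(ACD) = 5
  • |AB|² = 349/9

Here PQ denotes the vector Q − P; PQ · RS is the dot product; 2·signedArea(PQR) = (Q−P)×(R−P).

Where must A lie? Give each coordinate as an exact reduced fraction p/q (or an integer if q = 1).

1. A_x = -1  [AC · BD = -160/3 ∩ 2·signedArea(ACD) = 5]
2. A_y = 17/3  [AC · BD = -160/3 ∩ 2·signedArea(ACD) = 5]
   → A = (-1, 17/3)

A = (-1, 17/3)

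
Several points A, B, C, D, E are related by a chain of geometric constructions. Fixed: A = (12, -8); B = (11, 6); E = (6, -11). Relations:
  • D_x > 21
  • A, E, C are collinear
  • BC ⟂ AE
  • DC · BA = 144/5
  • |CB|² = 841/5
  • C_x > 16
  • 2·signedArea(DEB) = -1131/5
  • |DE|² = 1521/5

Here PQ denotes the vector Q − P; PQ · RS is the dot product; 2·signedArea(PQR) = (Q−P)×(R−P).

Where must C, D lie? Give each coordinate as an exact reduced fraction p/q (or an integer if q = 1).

1. C_x = 84/5  [A, E, C are collinear ∩ BC ⟂ AE]
2. C_y = -28/5  [A, E, C are collinear ∩ BC ⟂ AE]
   → C = (84/5, -28/5)
3. D_x = 108/5  [DC · BA = 144/5 ∩ 2·signedArea(DEB) = -1131/5]
4. D_y = -16/5  [DC · BA = 144/5 ∩ 2·signedArea(DEB) = -1131/5]
   → D = (108/5, -16/5)

C = (84/5, -28/5)
D = (108/5, -16/5)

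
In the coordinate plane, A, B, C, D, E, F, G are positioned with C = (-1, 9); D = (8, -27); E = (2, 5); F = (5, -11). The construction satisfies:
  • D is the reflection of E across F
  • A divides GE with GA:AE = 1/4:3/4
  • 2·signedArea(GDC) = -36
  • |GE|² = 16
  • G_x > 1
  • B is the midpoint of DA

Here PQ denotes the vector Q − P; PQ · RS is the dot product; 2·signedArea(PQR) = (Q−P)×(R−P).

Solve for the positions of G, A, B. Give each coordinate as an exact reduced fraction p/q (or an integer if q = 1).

1. G_x = 2  [line -36·x + -9·y + 81 = 0 ∩ |GE|² = 16]
2. G_y = 1  [line -36·x + -9·y + 81 = 0 ∩ |GE|² = 16]
   → G = (2, 1)
3. A_x = 2  [A divides GE with GA:AE = 1/4:3/4]
4. A_y = 2  [A divides GE with GA:AE = 1/4:3/4]
   → A = (2, 2)
5. B_x = 5  [B is the midpoint of DA]
6. B_y = -25/2  [B is the midpoint of DA]
   → B = (5, -25/2)

A = (2, 2)
B = (5, -25/2)
G = (2, 1)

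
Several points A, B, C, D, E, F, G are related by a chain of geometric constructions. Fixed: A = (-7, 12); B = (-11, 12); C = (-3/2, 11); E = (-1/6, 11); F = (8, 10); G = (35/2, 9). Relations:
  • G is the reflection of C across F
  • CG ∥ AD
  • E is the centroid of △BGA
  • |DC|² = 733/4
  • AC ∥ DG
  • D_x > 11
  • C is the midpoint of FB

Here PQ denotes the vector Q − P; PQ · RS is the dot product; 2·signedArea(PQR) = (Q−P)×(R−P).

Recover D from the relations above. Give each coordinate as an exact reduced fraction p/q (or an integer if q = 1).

1. D_x = 12  [AC ∥ DG ∩ CG ∥ AD]
2. D_y = 10  [AC ∥ DG ∩ CG ∥ AD]
   → D = (12, 10)

D = (12, 10)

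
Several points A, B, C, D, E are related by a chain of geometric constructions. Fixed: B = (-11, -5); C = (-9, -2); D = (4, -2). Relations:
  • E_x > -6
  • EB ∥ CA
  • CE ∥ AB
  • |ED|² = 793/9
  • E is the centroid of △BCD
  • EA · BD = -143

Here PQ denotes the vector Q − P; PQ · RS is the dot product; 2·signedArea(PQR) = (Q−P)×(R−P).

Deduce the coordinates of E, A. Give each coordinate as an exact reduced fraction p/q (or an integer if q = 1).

A = (-44/3, -4)
E = (-16/3, -3)

1. E_x = -16/3  [E is the centroid of △BCD]
2. E_y = -3  [E is the centroid of △BCD]
   → E = (-16/3, -3)
3. A_x = -44/3  [CE ∥ AB ∩ EB ∥ CA]
4. A_y = -4  [CE ∥ AB ∩ EB ∥ CA]
   → A = (-44/3, -4)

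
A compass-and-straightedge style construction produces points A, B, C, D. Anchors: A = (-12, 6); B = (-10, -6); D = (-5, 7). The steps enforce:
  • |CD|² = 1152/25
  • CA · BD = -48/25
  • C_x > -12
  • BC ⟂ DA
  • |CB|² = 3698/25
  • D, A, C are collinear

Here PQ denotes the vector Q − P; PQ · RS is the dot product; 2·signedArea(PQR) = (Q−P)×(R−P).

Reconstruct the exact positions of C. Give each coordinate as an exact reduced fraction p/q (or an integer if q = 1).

C = (-293/25, 151/25)

1. C_x = -293/25  [D, A, C are collinear ∩ BC ⟂ DA]
2. C_y = 151/25  [D, A, C are collinear ∩ BC ⟂ DA]
   → C = (-293/25, 151/25)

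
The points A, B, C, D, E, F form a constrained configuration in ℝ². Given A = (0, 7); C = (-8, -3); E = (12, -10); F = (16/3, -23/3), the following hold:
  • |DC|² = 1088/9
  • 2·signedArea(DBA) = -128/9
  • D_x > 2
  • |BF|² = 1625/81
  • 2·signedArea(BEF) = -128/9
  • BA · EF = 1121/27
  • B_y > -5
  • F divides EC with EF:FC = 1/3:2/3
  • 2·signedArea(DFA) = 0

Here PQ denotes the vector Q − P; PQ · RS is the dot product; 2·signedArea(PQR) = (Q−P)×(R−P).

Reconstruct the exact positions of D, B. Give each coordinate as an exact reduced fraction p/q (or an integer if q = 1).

1. D_x = 8/3  [line -44/3·x + -16/3·y + 112/3 = 0 ∩ |DC|² = 1088/9]
2. D_y = -1/3  [line -44/3·x + -16/3·y + 112/3 = 0 ∩ |DC|² = 1088/9]
   → D = (8/3, -1/3)
3. B_x = 20/9  [BA · EF = 1121/27 ∩ 2·signedArea(DBA) = -128/9]
4. B_y = -40/9  [BA · EF = 1121/27 ∩ 2·signedArea(DBA) = -128/9]
   → B = (20/9, -40/9)

B = (20/9, -40/9)
D = (8/3, -1/3)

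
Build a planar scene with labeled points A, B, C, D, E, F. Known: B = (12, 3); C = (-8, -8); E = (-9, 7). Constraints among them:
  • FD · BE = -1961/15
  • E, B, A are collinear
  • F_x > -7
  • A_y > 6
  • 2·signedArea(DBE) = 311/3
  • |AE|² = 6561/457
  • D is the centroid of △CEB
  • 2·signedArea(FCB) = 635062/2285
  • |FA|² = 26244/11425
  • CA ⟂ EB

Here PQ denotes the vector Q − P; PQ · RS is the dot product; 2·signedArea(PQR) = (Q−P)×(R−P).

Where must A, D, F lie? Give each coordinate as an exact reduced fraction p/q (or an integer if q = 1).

A = (-2412/457, 2875/457)
D = (-5/3, 2/3)
F = (-15462/2285, 15023/2285)

1. A_x = -2412/457  [E, B, A are collinear ∩ CA ⟂ EB]
2. A_y = 2875/457  [E, B, A are collinear ∩ CA ⟂ EB]
   → A = (-2412/457, 2875/457)
3. D_x = -5/3  [D is the centroid of △CEB]
4. D_y = 2/3  [D is the centroid of △CEB]
   → D = (-5/3, 2/3)
5. F_x = -15462/2285  [2·signedArea(FCB) = 635062/2285 ∩ FD · BE = -1961/15]
6. F_y = 15023/2285  [2·signedArea(FCB) = 635062/2285 ∩ FD · BE = -1961/15]
   → F = (-15462/2285, 15023/2285)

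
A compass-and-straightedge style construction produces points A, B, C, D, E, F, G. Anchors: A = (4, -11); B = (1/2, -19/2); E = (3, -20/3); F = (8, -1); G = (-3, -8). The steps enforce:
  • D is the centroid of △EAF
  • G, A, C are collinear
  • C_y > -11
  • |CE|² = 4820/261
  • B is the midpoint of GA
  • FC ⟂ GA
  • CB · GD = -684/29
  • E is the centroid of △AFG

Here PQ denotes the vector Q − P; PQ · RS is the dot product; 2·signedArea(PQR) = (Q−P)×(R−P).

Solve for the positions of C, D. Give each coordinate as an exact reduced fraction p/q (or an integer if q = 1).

1. C_x = 109/29  [G, A, C are collinear ∩ FC ⟂ GA]
2. C_y = -316/29  [G, A, C are collinear ∩ FC ⟂ GA]
   → C = (109/29, -316/29)
3. D_x = 5  [D is the centroid of △EAF]
4. D_y = -56/9  [D is the centroid of △EAF]
   → D = (5, -56/9)

C = (109/29, -316/29)
D = (5, -56/9)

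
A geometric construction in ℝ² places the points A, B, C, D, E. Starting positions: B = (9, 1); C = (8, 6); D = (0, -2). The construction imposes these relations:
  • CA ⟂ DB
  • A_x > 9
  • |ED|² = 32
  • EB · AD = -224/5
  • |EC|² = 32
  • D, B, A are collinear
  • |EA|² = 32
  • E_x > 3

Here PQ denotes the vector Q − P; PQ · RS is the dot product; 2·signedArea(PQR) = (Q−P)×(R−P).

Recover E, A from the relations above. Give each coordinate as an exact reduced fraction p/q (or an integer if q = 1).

A = (48/5, 6/5)
E = (4, 2)

1. A_x = 48/5  [D, B, A are collinear ∩ CA ⟂ DB]
2. A_y = 6/5  [D, B, A are collinear ∩ CA ⟂ DB]
   → A = (48/5, 6/5)
3. E_x = 4  [line 48/5·x + 16/5·y + -224/5 = 0 ∩ |EC|² = 32]
4. E_y = 2  [line 48/5·x + 16/5·y + -224/5 = 0 ∩ |EC|² = 32]
   → E = (4, 2)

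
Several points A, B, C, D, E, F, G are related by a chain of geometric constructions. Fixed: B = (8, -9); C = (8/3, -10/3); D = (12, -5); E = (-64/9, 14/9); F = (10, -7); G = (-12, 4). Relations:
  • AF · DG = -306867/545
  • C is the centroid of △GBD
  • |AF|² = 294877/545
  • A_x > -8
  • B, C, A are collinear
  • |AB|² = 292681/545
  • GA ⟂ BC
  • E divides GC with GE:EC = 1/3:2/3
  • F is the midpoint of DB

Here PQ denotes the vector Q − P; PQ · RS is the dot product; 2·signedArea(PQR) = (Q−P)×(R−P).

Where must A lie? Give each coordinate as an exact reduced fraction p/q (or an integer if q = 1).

1. A_x = -4296/545  [B, C, A are collinear ∩ GA ⟂ BC]
2. A_y = 4292/545  [B, C, A are collinear ∩ GA ⟂ BC]
   → A = (-4296/545, 4292/545)

A = (-4296/545, 4292/545)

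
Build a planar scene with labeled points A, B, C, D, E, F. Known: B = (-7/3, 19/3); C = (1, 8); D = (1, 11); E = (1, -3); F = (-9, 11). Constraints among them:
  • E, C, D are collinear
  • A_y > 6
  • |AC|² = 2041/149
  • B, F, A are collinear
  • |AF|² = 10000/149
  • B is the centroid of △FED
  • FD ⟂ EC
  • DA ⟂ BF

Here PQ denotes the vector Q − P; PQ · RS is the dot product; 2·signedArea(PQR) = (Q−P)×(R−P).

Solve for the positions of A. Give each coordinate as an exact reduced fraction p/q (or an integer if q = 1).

A = (-341/149, 939/149)

1. A_x = -341/149  [B, F, A are collinear ∩ DA ⟂ BF]
2. A_y = 939/149  [B, F, A are collinear ∩ DA ⟂ BF]
   → A = (-341/149, 939/149)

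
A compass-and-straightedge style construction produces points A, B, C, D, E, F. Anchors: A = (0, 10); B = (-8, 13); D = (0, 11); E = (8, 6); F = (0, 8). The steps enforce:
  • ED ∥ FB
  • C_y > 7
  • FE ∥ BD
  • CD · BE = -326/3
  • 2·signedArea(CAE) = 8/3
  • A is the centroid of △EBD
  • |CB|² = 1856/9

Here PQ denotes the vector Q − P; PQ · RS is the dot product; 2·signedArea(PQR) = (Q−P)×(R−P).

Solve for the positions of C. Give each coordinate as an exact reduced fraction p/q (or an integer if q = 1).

1. C_x = 16/3  [2·signedArea(CAE) = 8/3 ∩ CD · BE = -326/3]
2. C_y = 23/3  [2·signedArea(CAE) = 8/3 ∩ CD · BE = -326/3]
   → C = (16/3, 23/3)

C = (16/3, 23/3)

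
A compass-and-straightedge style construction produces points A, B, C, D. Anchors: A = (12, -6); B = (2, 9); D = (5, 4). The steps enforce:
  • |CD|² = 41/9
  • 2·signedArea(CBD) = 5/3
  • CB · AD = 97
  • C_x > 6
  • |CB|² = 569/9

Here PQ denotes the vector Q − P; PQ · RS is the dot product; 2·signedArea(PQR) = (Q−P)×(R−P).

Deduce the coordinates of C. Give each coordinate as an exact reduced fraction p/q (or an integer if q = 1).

C = (19/3, 7/3)

1. C_x = 19/3  [CB · AD = 97 ∩ 2·signedArea(CBD) = 5/3]
2. C_y = 7/3  [CB · AD = 97 ∩ 2·signedArea(CBD) = 5/3]
   → C = (19/3, 7/3)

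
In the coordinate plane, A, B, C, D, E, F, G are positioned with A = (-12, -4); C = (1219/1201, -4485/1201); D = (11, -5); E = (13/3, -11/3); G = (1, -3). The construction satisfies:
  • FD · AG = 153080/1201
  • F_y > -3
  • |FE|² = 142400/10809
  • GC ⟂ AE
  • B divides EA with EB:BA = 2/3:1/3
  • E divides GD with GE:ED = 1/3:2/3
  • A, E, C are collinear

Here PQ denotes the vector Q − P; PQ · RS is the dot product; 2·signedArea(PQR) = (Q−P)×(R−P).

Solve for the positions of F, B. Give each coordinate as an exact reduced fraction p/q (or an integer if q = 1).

1. F_x = 1183/1201  [line -13·x + -1·y + 12658/1201 = 0 ∩ |FE|² = 142400/10809]
2. F_y = -2721/1201  [line -13·x + -1·y + 12658/1201 = 0 ∩ |FE|² = 142400/10809]
   → F = (1183/1201, -2721/1201)
3. B_x = -59/9  [B divides EA with EB:BA = 2/3:1/3]
4. B_y = -35/9  [B divides EA with EB:BA = 2/3:1/3]
   → B = (-59/9, -35/9)

B = (-59/9, -35/9)
F = (1183/1201, -2721/1201)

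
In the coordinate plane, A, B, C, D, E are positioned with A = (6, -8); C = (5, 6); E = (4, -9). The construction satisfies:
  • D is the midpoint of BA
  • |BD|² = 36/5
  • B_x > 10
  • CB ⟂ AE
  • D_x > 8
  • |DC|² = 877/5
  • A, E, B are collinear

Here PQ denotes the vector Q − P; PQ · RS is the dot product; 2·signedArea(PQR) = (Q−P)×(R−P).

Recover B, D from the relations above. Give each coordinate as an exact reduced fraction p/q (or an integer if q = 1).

1. B_x = 54/5  [A, E, B are collinear ∩ CB ⟂ AE]
2. B_y = -28/5  [A, E, B are collinear ∩ CB ⟂ AE]
   → B = (54/5, -28/5)
3. D_x = 42/5  [D is the midpoint of BA]
4. D_y = -34/5  [D is the midpoint of BA]
   → D = (42/5, -34/5)

B = (54/5, -28/5)
D = (42/5, -34/5)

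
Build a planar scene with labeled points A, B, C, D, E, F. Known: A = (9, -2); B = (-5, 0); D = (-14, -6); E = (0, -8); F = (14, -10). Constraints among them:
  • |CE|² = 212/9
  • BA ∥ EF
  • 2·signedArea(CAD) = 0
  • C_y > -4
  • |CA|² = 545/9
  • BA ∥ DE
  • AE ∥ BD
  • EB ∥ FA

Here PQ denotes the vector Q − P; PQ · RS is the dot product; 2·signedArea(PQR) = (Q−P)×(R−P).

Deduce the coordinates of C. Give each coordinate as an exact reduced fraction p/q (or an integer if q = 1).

C = (4/3, -10/3)

1. C_x = 4/3  [line 4·x + -23·y + -82 = 0 ∩ |CE|² = 212/9]
2. C_y = -10/3  [line 4·x + -23·y + -82 = 0 ∩ |CE|² = 212/9]
   → C = (4/3, -10/3)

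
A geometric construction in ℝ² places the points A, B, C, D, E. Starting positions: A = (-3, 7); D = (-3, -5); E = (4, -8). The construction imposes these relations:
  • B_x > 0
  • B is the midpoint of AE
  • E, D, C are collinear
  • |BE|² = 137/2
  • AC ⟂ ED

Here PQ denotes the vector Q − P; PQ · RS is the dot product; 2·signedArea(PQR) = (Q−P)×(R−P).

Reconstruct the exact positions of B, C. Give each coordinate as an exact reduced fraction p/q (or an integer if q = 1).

1. B_x = 1/2  [B is the midpoint of AE]
2. B_y = -1/2  [B is the midpoint of AE]
   → B = (1/2, -1/2)
3. C_x = -213/29  [E, D, C are collinear ∩ AC ⟂ ED]
4. C_y = -91/29  [E, D, C are collinear ∩ AC ⟂ ED]
   → C = (-213/29, -91/29)

B = (1/2, -1/2)
C = (-213/29, -91/29)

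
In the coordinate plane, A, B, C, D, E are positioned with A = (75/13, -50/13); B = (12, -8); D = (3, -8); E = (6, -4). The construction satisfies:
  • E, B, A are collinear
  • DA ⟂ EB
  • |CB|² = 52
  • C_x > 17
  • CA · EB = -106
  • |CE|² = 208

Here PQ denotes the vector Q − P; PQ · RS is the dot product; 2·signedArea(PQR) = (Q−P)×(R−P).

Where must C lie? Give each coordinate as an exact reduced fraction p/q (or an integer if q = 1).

C = (18, -12)

1. C_x = 18  [line -6·x + 4·y + 156 = 0 ∩ |CE|² = 208]
2. C_y = -12  [line -6·x + 4·y + 156 = 0 ∩ |CE|² = 208]
   → C = (18, -12)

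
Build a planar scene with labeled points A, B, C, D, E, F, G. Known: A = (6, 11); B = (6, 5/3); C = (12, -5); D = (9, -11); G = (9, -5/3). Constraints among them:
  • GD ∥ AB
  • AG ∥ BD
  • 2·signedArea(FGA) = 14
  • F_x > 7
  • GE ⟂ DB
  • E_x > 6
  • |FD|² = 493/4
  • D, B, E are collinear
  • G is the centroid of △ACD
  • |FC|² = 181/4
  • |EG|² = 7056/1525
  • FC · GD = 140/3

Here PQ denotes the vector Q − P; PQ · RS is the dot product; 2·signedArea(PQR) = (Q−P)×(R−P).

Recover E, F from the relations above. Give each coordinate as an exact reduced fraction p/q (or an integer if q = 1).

1. E_x = 10533/1525  [D, B, E are collinear ∩ GE ⟂ DB]
2. E_y = -9893/4575  [D, B, E are collinear ∩ GE ⟂ DB]
   → E = (10533/1525, -9893/4575)
3. F_x = 15/2  [FC · GD = 140/3 ∩ 2·signedArea(FGA) = 14]
4. F_y = 0  [FC · GD = 140/3 ∩ 2·signedArea(FGA) = 14]
   → F = (15/2, 0)

E = (10533/1525, -9893/4575)
F = (15/2, 0)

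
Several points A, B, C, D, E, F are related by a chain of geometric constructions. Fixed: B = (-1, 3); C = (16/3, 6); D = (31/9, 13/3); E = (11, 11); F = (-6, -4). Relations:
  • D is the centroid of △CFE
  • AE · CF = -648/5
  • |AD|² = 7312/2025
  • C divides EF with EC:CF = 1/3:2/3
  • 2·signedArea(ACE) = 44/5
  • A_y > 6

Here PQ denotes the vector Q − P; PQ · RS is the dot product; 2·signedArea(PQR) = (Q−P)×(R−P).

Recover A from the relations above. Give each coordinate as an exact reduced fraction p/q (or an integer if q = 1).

A = (19/5, 31/5)

1. A_x = 19/5  [AE · CF = -648/5 ∩ 2·signedArea(ACE) = 44/5]
2. A_y = 31/5  [AE · CF = -648/5 ∩ 2·signedArea(ACE) = 44/5]
   → A = (19/5, 31/5)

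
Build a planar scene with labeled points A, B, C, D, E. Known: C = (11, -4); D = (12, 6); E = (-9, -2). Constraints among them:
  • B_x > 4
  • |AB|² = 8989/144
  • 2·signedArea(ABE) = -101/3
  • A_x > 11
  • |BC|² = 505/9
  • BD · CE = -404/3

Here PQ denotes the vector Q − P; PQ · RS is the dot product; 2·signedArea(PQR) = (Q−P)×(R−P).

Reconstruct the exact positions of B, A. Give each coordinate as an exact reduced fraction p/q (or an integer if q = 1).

A = (47/4, 7/2)
B = (14/3, 0)

1. B_x = 14/3  [line 20·x + -2·y + -280/3 = 0 ∩ |BC|² = 505/9]
2. B_y = 0  [line 20·x + -2·y + -280/3 = 0 ∩ |BC|² = 505/9]
   → B = (14/3, 0)
3. A_x = 47/4  [line 2·x + -41/3·y + 73/3 = 0 ∩ |AB|² = 8989/144]
4. A_y = 7/2  [line 2·x + -41/3·y + 73/3 = 0 ∩ |AB|² = 8989/144]
   → A = (47/4, 7/2)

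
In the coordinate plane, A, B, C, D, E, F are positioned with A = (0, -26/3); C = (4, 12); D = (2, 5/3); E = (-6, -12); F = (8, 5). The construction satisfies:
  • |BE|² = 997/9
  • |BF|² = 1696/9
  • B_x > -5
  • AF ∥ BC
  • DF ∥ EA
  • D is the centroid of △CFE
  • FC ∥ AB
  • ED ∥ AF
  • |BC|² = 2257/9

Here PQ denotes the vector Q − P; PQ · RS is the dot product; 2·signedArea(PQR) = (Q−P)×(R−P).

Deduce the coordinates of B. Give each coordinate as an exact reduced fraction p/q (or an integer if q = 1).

1. B_x = -4  [AF ∥ BC ∩ FC ∥ AB]
2. B_y = -5/3  [AF ∥ BC ∩ FC ∥ AB]
   → B = (-4, -5/3)

B = (-4, -5/3)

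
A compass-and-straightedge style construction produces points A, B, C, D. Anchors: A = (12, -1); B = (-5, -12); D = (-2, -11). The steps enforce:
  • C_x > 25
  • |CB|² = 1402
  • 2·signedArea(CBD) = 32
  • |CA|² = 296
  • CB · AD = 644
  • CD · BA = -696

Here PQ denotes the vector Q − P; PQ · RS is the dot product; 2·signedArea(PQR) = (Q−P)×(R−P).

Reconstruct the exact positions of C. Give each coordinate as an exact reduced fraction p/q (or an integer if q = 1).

1. C_x = 26  [CB · AD = 644 ∩ 2·signedArea(CBD) = 32]
2. C_y = 9  [CB · AD = 644 ∩ 2·signedArea(CBD) = 32]
   → C = (26, 9)

C = (26, 9)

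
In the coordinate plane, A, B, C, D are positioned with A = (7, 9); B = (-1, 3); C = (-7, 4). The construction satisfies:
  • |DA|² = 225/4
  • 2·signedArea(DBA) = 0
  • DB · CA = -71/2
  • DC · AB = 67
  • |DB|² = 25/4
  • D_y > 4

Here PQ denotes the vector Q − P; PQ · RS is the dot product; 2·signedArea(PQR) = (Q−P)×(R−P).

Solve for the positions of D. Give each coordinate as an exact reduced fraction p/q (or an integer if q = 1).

D = (1, 9/2)

1. D_x = 1  [2·signedArea(DBA) = 0 ∩ DB · CA = -71/2]
2. D_y = 9/2  [2·signedArea(DBA) = 0 ∩ DB · CA = -71/2]
   → D = (1, 9/2)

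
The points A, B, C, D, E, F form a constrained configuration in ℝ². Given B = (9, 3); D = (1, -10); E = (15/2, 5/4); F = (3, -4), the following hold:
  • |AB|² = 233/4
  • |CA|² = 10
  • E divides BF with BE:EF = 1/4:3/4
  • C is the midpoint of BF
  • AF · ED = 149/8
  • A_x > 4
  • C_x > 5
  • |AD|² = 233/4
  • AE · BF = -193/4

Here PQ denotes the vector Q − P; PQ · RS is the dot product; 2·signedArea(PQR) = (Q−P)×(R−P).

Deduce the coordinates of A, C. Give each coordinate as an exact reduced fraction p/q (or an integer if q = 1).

1. A_x = 5  [AF · ED = 149/8 ∩ AE · BF = -193/4]
2. A_y = -7/2  [AF · ED = 149/8 ∩ AE · BF = -193/4]
   → A = (5, -7/2)
3. C_x = 6  [C is the midpoint of BF]
4. C_y = -1/2  [C is the midpoint of BF]
   → C = (6, -1/2)

A = (5, -7/2)
C = (6, -1/2)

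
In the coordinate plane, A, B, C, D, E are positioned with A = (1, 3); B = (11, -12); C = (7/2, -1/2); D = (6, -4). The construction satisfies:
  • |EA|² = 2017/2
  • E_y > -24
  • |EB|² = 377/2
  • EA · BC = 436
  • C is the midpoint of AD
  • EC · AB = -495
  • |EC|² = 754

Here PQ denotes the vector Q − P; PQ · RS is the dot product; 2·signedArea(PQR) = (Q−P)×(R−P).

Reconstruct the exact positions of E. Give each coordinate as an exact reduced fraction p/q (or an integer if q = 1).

1. E_x = 37/2  [EA · BC = 436 ∩ EC · AB = -495]
2. E_y = -47/2  [EA · BC = 436 ∩ EC · AB = -495]
   → E = (37/2, -47/2)

E = (37/2, -47/2)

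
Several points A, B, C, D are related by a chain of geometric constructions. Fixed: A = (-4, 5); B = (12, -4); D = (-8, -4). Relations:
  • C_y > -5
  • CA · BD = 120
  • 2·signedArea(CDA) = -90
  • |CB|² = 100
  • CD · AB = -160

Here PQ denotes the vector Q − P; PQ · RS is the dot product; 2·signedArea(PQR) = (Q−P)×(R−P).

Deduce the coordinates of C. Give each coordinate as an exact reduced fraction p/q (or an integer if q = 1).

C = (2, -4)

1. C_x = 2  [CA · BD = 120 ∩ 2·signedArea(CDA) = -90]
2. C_y = -4  [CA · BD = 120 ∩ 2·signedArea(CDA) = -90]
   → C = (2, -4)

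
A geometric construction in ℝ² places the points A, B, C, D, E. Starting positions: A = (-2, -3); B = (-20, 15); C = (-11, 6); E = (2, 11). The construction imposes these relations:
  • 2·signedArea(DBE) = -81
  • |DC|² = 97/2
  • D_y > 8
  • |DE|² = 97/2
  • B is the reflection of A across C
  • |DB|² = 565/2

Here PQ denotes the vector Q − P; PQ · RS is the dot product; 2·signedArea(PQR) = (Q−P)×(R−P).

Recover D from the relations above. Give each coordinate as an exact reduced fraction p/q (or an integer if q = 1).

D = (-9/2, 17/2)

1. D_x = -9/2  [line 4·x + 22·y + -169 = 0 ∩ |DE|² = 97/2]
2. D_y = 17/2  [line 4·x + 22·y + -169 = 0 ∩ |DE|² = 97/2]
   → D = (-9/2, 17/2)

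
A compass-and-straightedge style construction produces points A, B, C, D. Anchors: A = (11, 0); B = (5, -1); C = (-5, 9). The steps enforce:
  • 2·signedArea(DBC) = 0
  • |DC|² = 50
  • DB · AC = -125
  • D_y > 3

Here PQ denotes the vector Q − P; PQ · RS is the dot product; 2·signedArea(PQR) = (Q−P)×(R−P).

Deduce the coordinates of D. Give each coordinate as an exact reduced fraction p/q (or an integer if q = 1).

D = (0, 4)

1. D_x = 0  [2·signedArea(DBC) = 0 ∩ DB · AC = -125]
2. D_y = 4  [2·signedArea(DBC) = 0 ∩ DB · AC = -125]
   → D = (0, 4)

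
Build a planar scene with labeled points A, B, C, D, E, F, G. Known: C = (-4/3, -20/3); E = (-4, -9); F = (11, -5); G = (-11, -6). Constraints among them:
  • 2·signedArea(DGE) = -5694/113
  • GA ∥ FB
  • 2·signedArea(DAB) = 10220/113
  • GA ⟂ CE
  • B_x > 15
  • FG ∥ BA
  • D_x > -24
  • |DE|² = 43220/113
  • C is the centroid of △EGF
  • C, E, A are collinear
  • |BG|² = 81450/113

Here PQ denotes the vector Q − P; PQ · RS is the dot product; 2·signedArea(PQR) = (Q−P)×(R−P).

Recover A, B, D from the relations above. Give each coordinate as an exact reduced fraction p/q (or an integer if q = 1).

1. A_x = -732/113  [C, E, A are collinear ∩ GA ⟂ CE]
2. A_y = -1262/113  [C, E, A are collinear ∩ GA ⟂ CE]
   → A = (-732/113, -1262/113)
3. B_x = 1754/113  [FG ∥ BA ∩ GA ∥ FB]
4. B_y = -1149/113  [FG ∥ BA ∩ GA ∥ FB]
   → B = (1754/113, -1149/113)
5. D_x = -2658/113  [2·signedArea(DGE) = -5694/113 ∩ 2·signedArea(DAB) = 10220/113]
6. D_y = -885/113  [2·signedArea(DGE) = -5694/113 ∩ 2·signedArea(DAB) = 10220/113]
   → D = (-2658/113, -885/113)

A = (-732/113, -1262/113)
B = (1754/113, -1149/113)
D = (-2658/113, -885/113)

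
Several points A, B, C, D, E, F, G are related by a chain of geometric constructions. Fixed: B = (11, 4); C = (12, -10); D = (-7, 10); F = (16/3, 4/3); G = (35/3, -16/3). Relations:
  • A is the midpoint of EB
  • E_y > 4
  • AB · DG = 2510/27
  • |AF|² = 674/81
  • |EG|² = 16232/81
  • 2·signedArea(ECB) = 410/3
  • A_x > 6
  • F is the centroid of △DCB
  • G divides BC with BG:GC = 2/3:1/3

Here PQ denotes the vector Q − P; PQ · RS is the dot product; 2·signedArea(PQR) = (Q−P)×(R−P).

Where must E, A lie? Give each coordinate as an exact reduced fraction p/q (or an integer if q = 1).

A = (55/9, 37/9)
E = (11/9, 38/9)

1. E_x = 11/9  [line -14·x + -1·y + 64/3 = 0 ∩ |EG|² = 16232/81]
2. E_y = 38/9  [line -14·x + -1·y + 64/3 = 0 ∩ |EG|² = 16232/81]
   → E = (11/9, 38/9)
3. A_x = 55/9  [A is the midpoint of EB]
4. A_y = 37/9  [A is the midpoint of EB]
   → A = (55/9, 37/9)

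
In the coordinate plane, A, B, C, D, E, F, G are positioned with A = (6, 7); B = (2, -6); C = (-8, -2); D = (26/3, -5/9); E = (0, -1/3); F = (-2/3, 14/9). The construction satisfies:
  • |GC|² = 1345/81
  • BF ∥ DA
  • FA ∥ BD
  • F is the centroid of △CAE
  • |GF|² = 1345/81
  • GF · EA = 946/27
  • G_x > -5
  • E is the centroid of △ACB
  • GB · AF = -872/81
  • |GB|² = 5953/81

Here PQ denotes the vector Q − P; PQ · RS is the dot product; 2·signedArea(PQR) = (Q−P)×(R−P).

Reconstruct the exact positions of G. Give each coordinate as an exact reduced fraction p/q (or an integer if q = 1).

1. G_x = -13/3  [GB · AF = -872/81 ∩ GF · EA = 946/27]
2. G_y = -2/9  [GB · AF = -872/81 ∩ GF · EA = 946/27]
   → G = (-13/3, -2/9)

G = (-13/3, -2/9)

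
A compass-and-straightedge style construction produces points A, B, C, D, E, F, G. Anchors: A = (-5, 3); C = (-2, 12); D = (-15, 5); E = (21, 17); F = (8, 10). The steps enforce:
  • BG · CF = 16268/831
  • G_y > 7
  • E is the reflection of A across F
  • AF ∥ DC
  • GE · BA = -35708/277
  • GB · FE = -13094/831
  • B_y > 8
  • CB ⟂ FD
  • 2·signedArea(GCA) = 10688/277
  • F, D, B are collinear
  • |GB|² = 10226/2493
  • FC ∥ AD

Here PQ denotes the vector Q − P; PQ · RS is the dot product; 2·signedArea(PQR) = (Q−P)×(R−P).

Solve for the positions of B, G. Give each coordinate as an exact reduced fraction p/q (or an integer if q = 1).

B = (-314/277, 2220/277)
G = (517/831, 5821/831)

1. B_x = -314/277  [F, D, B are collinear ∩ CB ⟂ FD]
2. B_y = 2220/277  [F, D, B are collinear ∩ CB ⟂ FD]
   → B = (-314/277, 2220/277)
3. G_x = 517/831  [2·signedArea(GCA) = 10688/277 ∩ BG · CF = 16268/831]
4. G_y = 5821/831  [2·signedArea(GCA) = 10688/277 ∩ BG · CF = 16268/831]
   → G = (517/831, 5821/831)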